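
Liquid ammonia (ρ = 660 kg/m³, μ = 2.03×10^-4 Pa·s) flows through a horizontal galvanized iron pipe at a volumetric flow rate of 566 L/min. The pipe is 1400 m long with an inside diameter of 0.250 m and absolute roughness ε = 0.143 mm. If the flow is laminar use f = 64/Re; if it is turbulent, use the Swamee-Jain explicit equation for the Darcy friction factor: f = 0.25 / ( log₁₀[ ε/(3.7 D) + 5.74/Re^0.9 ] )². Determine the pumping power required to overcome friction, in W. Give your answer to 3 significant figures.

P ≈ 12.7 W

Q = 566 L/min = 566/60000 = 0.009433 m³/s.
Cross-sectional area A = πD²/4 = π(0.25)²/4 = 0.04909 m²; mean velocity V = Q/A = 0.009433/0.04909 = 0.1922 m/s.
Reynolds number Re = ρVD/μ = 660 · 0.1922 · 0.25 / 0.000203 = 1.562e+05.
Re > 4000 → turbulent. Relative roughness ε/D = 0.000143/0.25 = 0.000572. Swamee-Jain: f = 0.25/(log₁₀[0.000572/3.7 + 5.74/1.562e+05^0.9])² = 0.25/(log₁₀[0.000155 + 0.000122])² = 0.25/(-3.559)² = 0.01974.
Darcy-Weisbach: ΔP = f(L/D)(ρV²/2) = 0.01974·(1400/0.25)·(660·0.1922²/2) = 0.01974·5600·12.19 = 1347 Pa.
Pumping power P = QΔP = 0.009433·1347 = 12.71 W = 12.7 W.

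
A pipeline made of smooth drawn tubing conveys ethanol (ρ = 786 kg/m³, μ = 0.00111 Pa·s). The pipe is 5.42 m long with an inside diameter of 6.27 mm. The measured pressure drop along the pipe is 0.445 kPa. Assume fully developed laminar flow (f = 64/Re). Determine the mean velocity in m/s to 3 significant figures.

For laminar flow, f = 64/Re with Re = ρVD/μ, so Darcy-Weisbach reduces to ΔP = 32μLV/D². Solving for V: V = ΔP·D²/(32μL) = 445·(0.00627)²/(32·0.00111·5.42) = 0.09087 m/s.
Check: Re = ρVD/μ = 786·0.09087·0.00627/0.00111 = 403.5 < 2300, so the laminar assumption holds.

V ≈ 0.0909 m/s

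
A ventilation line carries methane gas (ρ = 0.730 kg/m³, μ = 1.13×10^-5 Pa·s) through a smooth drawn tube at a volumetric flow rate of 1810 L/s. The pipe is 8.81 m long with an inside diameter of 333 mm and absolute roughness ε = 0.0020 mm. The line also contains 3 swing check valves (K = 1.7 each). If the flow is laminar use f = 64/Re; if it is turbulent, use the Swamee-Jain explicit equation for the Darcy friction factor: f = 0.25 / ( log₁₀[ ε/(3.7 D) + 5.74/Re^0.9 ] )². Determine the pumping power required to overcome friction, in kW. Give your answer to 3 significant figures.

P ≈ 1.56 kW

Q = 1810 L/s = 1810/1000 = 1.81 m³/s.
Cross-sectional area A = πD²/4 = π(0.333)²/4 = 0.08709 m²; mean velocity V = Q/A = 1.81/0.08709 = 20.78 m/s.
Reynolds number Re = ρVD/μ = 0.73 · 20.78 · 0.333 / 1.13e-05 = 4.471e+05.
Re > 4000 → turbulent. Relative roughness ε/D = 2e-06/0.333 = 6.01e-06. Swamee-Jain: f = 0.25/(log₁₀[6.01e-06/3.7 + 5.74/4.471e+05^0.9])² = 0.25/(log₁₀[1.62e-06 + 4.72e-05])² = 0.25/(-4.312)² = 0.01345.
Total minor-loss coefficient ΣK = 3·1.7 = 5.1.
ΔP = [f·L/D + ΣK]·(ρV²/2) = [0.01345·8.81/0.333 + 5.1]·(0.73·20.78²/2) = [0.3558 + 5.1]·157.6 = 860.1 Pa.
Pumping power P = QΔP = 1.81·860.1 = 1557 W = 1.56 kW.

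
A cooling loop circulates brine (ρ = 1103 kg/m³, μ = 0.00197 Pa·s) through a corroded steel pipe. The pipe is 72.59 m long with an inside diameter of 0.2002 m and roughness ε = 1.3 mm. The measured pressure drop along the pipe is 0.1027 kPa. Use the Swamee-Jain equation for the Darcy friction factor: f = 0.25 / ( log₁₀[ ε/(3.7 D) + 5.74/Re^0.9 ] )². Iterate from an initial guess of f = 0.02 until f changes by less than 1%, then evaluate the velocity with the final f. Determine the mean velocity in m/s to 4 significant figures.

Rearranging Darcy-Weisbach: V = √(2·ΔP·D/(f·L·ρ)). With ε/D = 0.0013/0.2002 = 0.00649, iterate starting from f = 0.02:
  f = 0.02 → V = √(2·102.7·0.2002/(0.02·72.59·1103)) = 0.1602 m/s; Re = ρVD/μ = 1.796e+04; f → 0.03744
  f = 0.03744 → V = 0.1171 m/s; Re = 1.313e+04; f → 0.03875
  f = 0.03875 → V = 0.1151 m/s; Re = 1.29e+04; f → 0.03883
Converged (Δf/f < 1%). With the final f = 0.03883: V = √(2·102.7·0.2002/(0.03883·72.59·1103)) = 0.115 m/s.

V ≈ 0.1150 m/s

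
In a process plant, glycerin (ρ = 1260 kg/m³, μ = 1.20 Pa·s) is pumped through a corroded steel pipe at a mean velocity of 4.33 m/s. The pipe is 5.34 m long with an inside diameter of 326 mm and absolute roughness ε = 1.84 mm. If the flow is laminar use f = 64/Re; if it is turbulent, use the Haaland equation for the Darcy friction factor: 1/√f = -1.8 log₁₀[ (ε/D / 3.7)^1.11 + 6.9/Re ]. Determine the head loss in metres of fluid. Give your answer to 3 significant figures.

Reynolds number Re = ρVD/μ = 1260 · 4.33 · 0.326 / 1.2 = 1482.
Re < 2300 → laminar flow, so f = 64/Re = 64/1482 = 0.04318 (the turbulent correlation is not needed).
Darcy-Weisbach: ΔP = f(L/D)(ρV²/2) = 0.04318·(5.34/0.326)·(1260·4.33²/2) = 0.04318·16.38·1.181e+04 = 8355 Pa.
Head loss h_f = ΔP/(ρg) = 8355/(1260·9.81) = 0.676 m.

h_f ≈ 0.676 m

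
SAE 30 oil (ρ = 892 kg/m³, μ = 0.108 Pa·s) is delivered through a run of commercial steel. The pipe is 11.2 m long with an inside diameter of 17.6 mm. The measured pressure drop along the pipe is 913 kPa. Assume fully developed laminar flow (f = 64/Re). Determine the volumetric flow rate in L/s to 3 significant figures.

For laminar flow, f = 64/Re with Re = ρVD/μ, so Darcy-Weisbach reduces to ΔP = 32μLV/D². Solving for V: V = ΔP·D²/(32μL) = 9.13e+05·(0.0176)²/(32·0.108·11.2) = 7.306 m/s.
Check: Re = ρVD/μ = 892·7.306·0.0176/0.108 = 1062 < 2300, so the laminar assumption holds.
Q = V·A = 7.306·(π/4·0.0176²) = 0.001778 m³/s = 1.78 L/s.

Q ≈ 1.78 L/s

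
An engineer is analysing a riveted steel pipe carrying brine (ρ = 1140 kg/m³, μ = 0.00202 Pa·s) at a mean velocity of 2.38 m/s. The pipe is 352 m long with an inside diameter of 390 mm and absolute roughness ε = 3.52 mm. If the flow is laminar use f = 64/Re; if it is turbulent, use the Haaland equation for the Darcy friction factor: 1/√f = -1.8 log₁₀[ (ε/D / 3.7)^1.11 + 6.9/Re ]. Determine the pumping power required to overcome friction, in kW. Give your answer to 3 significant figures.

P ≈ 30.5 kW

Reynolds number Re = ρVD/μ = 1140 · 2.38 · 0.39 / 0.00202 = 5.238e+05.
Re > 4000 → turbulent. Relative roughness ε/D = 0.00352/0.39 = 0.00903. Haaland: 1/√f = -1.8 log₁₀[(0.00903/3.7)^1.11 + 6.9/5.238e+05] = -1.8 log₁₀[0.00126 + 1.32e-05] = 5.212, so f = 0.03681.
Darcy-Weisbach: ΔP = f(L/D)(ρV²/2) = 0.03681·(352/0.39)·(1140·2.38²/2) = 0.03681·902.6·3229 = 1.073e+05 Pa.
Q = V·A = 2.38·0.1195 = 0.2843 m³/s.
Pumping power P = QΔP = 0.2843·1.073e+05 = 30500 W = 30.5 kW.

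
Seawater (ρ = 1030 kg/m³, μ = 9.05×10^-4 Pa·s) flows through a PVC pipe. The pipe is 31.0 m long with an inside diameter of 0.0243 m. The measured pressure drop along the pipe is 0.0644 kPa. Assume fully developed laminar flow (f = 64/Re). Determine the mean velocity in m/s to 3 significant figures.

V ≈ 0.0424 m/s

For laminar flow, f = 64/Re with Re = ρVD/μ, so Darcy-Weisbach reduces to ΔP = 32μLV/D². Solving for V: V = ΔP·D²/(32μL) = 64.4·(0.0243)²/(32·0.000905·31) = 0.04236 m/s.
Check: Re = ρVD/μ = 1030·0.04236·0.0243/0.000905 = 1171 < 2300, so the laminar assumption holds.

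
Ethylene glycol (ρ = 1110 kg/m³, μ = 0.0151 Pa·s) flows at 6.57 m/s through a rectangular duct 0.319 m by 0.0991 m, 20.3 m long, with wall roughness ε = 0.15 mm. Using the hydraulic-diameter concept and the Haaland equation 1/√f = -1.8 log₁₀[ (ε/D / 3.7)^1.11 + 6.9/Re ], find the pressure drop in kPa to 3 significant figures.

ΔP ≈ 72.8 kPa

Hydraulic diameter D_h = 4A/P = 4·(0.319·0.0991)/(2·(0.319+0.0991)) = 0.1265/0.8362 = 0.1512 m.
Re = ρVD_h/μ = 1110·6.57·0.1512/0.0151 = 7.303e+04.
ε/D_h = 0.00015/0.1512 = 0.000992; Haaland gives 1/√f = -1.8 log₁₀[0.000108+9.45e-05] = 6.647, so f = 0.02264.
ΔP = f(L/D_h)(ρV²/2) = 0.02264·20.3/0.1512·2.396e+04 = 7.279e+04 Pa.
ΔP = 72.8 kPa.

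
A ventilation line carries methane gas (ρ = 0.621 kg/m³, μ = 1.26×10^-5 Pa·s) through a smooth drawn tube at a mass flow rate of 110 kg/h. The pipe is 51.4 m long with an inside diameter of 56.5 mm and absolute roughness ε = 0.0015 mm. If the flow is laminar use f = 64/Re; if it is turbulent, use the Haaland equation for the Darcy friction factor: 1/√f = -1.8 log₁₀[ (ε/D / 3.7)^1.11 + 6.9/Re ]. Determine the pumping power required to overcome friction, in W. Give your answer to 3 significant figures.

P ≈ 109 W

ṁ = 110 kg/h = 110/3600 = 0.03056 kg/s.
A = πD²/4 = π(0.0565)²/4 = 0.002507 m²; mean velocity V = ṁ/(ρA) = 0.03056/(0.621 · 0.002507) = 19.63 m/s.
Reynolds number Re = ρVD/μ = 0.621 · 19.63 · 0.0565 / 1.26e-05 = 5.465e+04.
Re > 4000 → turbulent. Relative roughness ε/D = 1.5e-06/0.0565 = 2.65e-05. Haaland: 1/√f = -1.8 log₁₀[(2.65e-05/3.7)^1.11 + 6.9/5.465e+04] = -1.8 log₁₀[1.95e-06 + 0.000126] = 7.006, so f = 0.02037.
Darcy-Weisbach: ΔP = f(L/D)(ρV²/2) = 0.02037·(51.4/0.0565)·(0.621·19.63²/2) = 0.02037·909.7·119.6 = 2217 Pa.
Q = ṁ/ρ = 0.03056/0.621 = 0.0492 m³/s.
Pumping power P = QΔP = 0.0492·2217 = 109.1 W = 109 W.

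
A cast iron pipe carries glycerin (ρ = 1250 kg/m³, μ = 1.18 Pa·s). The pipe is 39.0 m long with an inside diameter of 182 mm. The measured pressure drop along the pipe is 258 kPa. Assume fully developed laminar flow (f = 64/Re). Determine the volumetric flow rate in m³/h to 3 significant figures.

Q ≈ 544 m³/h

For laminar flow, f = 64/Re with Re = ρVD/μ, so Darcy-Weisbach reduces to ΔP = 32μLV/D². Solving for V: V = ΔP·D²/(32μL) = 2.58e+05·(0.182)²/(32·1.18·39) = 5.803 m/s.
Check: Re = ρVD/μ = 1250·5.803·0.182/1.18 = 1119 < 2300, so the laminar assumption holds.
Q = V·A = 5.803·(π/4·0.182²) = 0.151 m³/s = 544 m³/h.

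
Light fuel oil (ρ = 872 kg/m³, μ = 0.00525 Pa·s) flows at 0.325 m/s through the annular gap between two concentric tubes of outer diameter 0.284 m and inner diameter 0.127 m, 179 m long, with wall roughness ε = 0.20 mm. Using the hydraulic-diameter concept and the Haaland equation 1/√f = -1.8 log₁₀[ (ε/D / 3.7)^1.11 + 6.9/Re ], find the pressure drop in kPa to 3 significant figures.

Hydraulic diameter D_h = 4A/P = D_o - D_i = 0.284 - 0.127 = 0.157 m.
Re = ρVD_h/μ = 872·0.325·0.157/0.00525 = 8475.
ε/D_h = 0.0002/0.157 = 0.00127; Haaland gives 1/√f = -1.8 log₁₀[0.000143+0.000814] = 5.434, so f = 0.03387.
ΔP = f(L/D_h)(ρV²/2) = 0.03387·179/0.157·46.05 = 1778 Pa.
ΔP = 1.78 kPa.

ΔP ≈ 1.78 kPa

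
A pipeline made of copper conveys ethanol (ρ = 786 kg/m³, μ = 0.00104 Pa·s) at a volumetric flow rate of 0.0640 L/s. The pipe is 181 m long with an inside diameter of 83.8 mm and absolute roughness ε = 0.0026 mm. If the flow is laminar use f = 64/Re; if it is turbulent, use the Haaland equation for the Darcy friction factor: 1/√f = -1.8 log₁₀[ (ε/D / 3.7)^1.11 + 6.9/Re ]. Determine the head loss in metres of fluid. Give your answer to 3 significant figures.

Q = 0.0640 L/s = 0.0640/1000 = 6.4e-05 m³/s.
Cross-sectional area A = πD²/4 = π(0.0838)²/4 = 0.005515 m²; mean velocity V = Q/A = 6.4e-05/0.005515 = 0.0116 m/s.
Reynolds number Re = ρVD/μ = 786 · 0.0116 · 0.0838 / 0.00104 = 734.9.
Re < 2300 → laminar flow, so f = 64/Re = 64/734.9 = 0.08709 (the turbulent correlation is not needed).
Darcy-Weisbach: ΔP = f(L/D)(ρV²/2) = 0.08709·(181/0.0838)·(786·0.0116²/2) = 0.08709·2160·0.05292 = 9.954 Pa.
Head loss h_f = ΔP/(ρg) = 9.954/(786·9.81) = 0.00129 m.

h_f ≈ 0.00129 m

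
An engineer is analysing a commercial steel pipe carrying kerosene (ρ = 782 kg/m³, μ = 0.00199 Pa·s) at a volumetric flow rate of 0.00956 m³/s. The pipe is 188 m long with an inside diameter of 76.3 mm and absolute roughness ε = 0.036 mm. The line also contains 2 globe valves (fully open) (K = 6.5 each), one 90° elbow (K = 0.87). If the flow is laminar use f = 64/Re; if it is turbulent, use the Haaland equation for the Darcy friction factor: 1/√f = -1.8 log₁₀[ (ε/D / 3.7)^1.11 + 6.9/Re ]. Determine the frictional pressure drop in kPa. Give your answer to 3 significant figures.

ΔP ≈ 114 kPa

Cross-sectional area A = πD²/4 = π(0.0763)²/4 = 0.004572 m²; mean velocity V = Q/A = 0.00956/0.004572 = 2.091 m/s.
Reynolds number Re = ρVD/μ = 782 · 2.091 · 0.0763 / 0.00199 = 6.269e+04.
Re > 4000 → turbulent. Relative roughness ε/D = 3.6e-05/0.0763 = 0.000472. Haaland: 1/√f = -1.8 log₁₀[(0.000472/3.7)^1.11 + 6.9/6.269e+04] = -1.8 log₁₀[4.76e-05 + 0.00011] = 6.844, so f = 0.02135.
Total minor-loss coefficient ΣK = 2·6.5 + 1·0.87 = 13.9.
ΔP = [f·L/D + ΣK]·(ρV²/2) = [0.02135·188/0.0763 + 13.9]·(782·2.091²/2) = [52.6 + 13.9]·1709 = 1.136e+05 Pa.
ΔP = 1.136e+05 Pa = 114 kPa.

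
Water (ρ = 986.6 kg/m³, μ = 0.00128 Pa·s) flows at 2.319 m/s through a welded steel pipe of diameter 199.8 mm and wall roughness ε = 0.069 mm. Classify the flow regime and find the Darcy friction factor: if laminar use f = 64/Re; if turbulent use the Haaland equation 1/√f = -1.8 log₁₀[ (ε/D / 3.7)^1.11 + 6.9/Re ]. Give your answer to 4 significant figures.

Re = ρVD/μ = 986.6·2.319·0.1998/0.00128 = 3.571e+05.
Re > 4000 → turbulent. ε/D = 6.9e-05/0.1998 = 0.000345; Haaland: 1/√f = -1.8 log₁₀[3.36e-05 + 1.93e-05] = 7.697, so f = 0.01688.

f ≈ 0.01688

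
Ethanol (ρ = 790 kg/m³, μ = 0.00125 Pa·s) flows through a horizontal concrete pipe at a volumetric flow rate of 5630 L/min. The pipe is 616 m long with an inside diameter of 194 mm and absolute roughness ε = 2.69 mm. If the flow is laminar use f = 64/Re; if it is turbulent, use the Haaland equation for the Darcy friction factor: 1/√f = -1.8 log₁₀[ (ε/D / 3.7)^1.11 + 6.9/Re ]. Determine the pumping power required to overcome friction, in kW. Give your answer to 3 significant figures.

P ≈ 50.6 kW

Q = 5630 L/min = 5630/60000 = 0.09383 m³/s.
Cross-sectional area A = πD²/4 = π(0.194)²/4 = 0.02956 m²; mean velocity V = Q/A = 0.09383/0.02956 = 3.174 m/s.
Reynolds number Re = ρVD/μ = 790 · 3.174 · 0.194 / 0.00125 = 3.892e+05.
Re > 4000 → turbulent. Relative roughness ε/D = 0.00269/0.194 = 0.0139. Haaland: 1/√f = -1.8 log₁₀[(0.0139/3.7)^1.11 + 6.9/3.892e+05] = -1.8 log₁₀[0.00203 + 1.77e-05] = 4.841, so f = 0.04267.
Darcy-Weisbach: ΔP = f(L/D)(ρV²/2) = 0.04267·(616/0.194)·(790·3.174²/2) = 0.04267·3175·3980 = 5.393e+05 Pa.
Pumping power P = QΔP = 0.09383·5.393e+05 = 50610 W = 50.6 kW.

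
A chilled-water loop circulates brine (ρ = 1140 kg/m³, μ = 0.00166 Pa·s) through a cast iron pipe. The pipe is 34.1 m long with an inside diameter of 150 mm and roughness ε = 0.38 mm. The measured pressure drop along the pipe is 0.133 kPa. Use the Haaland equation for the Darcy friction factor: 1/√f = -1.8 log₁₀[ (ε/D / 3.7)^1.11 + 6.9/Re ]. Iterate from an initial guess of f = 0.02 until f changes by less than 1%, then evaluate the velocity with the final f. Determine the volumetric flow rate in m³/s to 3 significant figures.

Q ≈ 0.00323 m³/s

Rearranging Darcy-Weisbach: V = √(2·ΔP·D/(f·L·ρ)). With ε/D = 0.00038/0.15 = 0.00253, iterate starting from f = 0.02:
  f = 0.02 → V = √(2·133·0.15/(0.02·34.1·1140)) = 0.2265 m/s; Re = ρVD/μ = 2.334e+04; f → 0.02977
  f = 0.02977 → V = 0.1857 m/s; Re = 1.913e+04; f → 0.03061
  f = 0.03061 → V = 0.1831 m/s; Re = 1.886e+04; f → 0.03068
Converged (Δf/f < 1%). With the final f = 0.03068: V = √(2·133·0.15/(0.03068·34.1·1140)) = 0.1829 m/s.
Q = V·A = 0.1829·(π/4·0.15²) = 0.003232 m³/s = 0.00323 m³/s.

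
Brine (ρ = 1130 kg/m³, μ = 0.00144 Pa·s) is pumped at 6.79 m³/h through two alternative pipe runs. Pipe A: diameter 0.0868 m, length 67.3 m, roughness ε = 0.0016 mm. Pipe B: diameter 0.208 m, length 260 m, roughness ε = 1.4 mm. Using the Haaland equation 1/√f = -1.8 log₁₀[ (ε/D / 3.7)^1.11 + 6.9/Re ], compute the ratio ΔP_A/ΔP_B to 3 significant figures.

Pipe A: V = Q/A = 0.001886/0.005917 = 0.3187 m/s; Re = 2.171e+04; ε/D = 1.84e-05; Haaland → f = 0.02525; ΔP_A = f(L/D)(ρV²/2) = 1124 Pa.
Pipe B: V = Q/A = 0.001886/0.03398 = 0.05551 m/s; Re = 9060; ε/D = 0.00673; Haaland → f = 0.04002; ΔP_B = f(L/D)(ρV²/2) = 87.08 Pa.
ΔP_A/ΔP_B = 1124/87.08 = 12.9.

ΔP_A/ΔP_B ≈ 12.9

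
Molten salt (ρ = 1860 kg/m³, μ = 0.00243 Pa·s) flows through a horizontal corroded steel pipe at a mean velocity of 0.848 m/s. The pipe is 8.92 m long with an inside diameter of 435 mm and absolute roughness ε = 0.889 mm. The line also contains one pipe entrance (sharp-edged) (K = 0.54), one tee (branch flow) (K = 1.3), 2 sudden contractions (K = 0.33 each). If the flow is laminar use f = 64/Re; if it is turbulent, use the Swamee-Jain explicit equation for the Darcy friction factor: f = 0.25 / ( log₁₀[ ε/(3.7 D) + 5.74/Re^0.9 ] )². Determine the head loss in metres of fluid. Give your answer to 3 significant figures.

h_f ≈ 0.110 m

Reynolds number Re = ρVD/μ = 1860 · 0.848 · 0.435 / 0.00243 = 2.824e+05.
Re > 4000 → turbulent. Relative roughness ε/D = 0.000889/0.435 = 0.00204. Swamee-Jain: f = 0.25/(log₁₀[0.00204/3.7 + 5.74/2.824e+05^0.9])² = 0.25/(log₁₀[0.000552 + 7.13e-05])² = 0.25/(-3.205)² = 0.02434.
Total minor-loss coefficient ΣK = 1·0.54 + 1·1.3 + 2·0.33 = 2.5.
ΔP = [f·L/D + ΣK]·(ρV²/2) = [0.02434·8.92/0.435 + 2.5]·(1860·0.848²/2) = [0.4991 + 2.5]·668.8 = 2006 Pa.
Head loss h_f = ΔP/(ρg) = 2006/(1860·9.81) = 0.110 m.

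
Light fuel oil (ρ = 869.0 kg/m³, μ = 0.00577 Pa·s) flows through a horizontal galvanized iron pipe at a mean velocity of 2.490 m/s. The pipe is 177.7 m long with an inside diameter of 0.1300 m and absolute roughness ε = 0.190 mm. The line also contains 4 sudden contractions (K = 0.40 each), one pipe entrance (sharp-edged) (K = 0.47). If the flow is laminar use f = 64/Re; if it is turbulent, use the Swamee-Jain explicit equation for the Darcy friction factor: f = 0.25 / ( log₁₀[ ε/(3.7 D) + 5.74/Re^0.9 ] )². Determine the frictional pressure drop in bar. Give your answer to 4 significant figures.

ΔP ≈ 0.9955 bar

Reynolds number Re = ρVD/μ = 869 · 2.49 · 0.13 / 0.00577 = 4.875e+04.
Re > 4000 → turbulent. Relative roughness ε/D = 0.00019/0.13 = 0.00146. Swamee-Jain: f = 0.25/(log₁₀[0.00146/3.7 + 5.74/4.875e+04^0.9])² = 0.25/(log₁₀[0.000395 + 0.000347])² = 0.25/(-3.13)² = 0.02552.
Total minor-loss coefficient ΣK = 4·0.4 + 1·0.47 = 2.07.
ΔP = [f·L/D + ΣK]·(ρV²/2) = [0.02552·177.7/0.13 + 2.07]·(869·2.49²/2) = [34.88 + 2.07]·2694 = 9.955e+04 Pa.
ΔP = 9.955e+04 Pa = 0.9955 bar.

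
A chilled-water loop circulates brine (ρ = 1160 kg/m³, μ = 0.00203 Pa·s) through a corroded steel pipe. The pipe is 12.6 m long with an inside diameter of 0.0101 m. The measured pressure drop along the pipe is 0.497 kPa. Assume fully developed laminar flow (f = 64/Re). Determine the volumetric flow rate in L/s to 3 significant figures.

For laminar flow, f = 64/Re with Re = ρVD/μ, so Darcy-Weisbach reduces to ΔP = 32μLV/D². Solving for V: V = ΔP·D²/(32μL) = 497·(0.0101)²/(32·0.00203·12.6) = 0.06194 m/s.
Check: Re = ρVD/μ = 1160·0.06194·0.0101/0.00203 = 357.5 < 2300, so the laminar assumption holds.
Q = V·A = 0.06194·(π/4·0.0101²) = 4.963e-06 m³/s = 0.00496 L/s.

Q ≈ 0.00496 L/s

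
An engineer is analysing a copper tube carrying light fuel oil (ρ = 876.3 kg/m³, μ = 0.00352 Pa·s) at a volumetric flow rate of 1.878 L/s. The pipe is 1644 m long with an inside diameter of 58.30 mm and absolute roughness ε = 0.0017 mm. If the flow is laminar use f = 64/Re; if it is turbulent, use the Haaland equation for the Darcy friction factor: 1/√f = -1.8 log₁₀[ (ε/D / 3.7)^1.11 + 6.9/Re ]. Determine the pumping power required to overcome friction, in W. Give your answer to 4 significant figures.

P ≈ 353.0 W

Q = 1.878 L/s = 1.878/1000 = 0.001878 m³/s.
Cross-sectional area A = πD²/4 = π(0.0583)²/4 = 0.002669 m²; mean velocity V = Q/A = 0.001878/0.002669 = 0.7035 m/s.
Reynolds number Re = ρVD/μ = 876.3 · 0.7035 · 0.0583 / 0.00352 = 1.021e+04.
Re > 4000 → turbulent. Relative roughness ε/D = 1.7e-06/0.0583 = 2.92e-05. Haaland: 1/√f = -1.8 log₁₀[(2.92e-05/3.7)^1.11 + 6.9/1.021e+04] = -1.8 log₁₀[2.16e-06 + 0.000676] = 5.704, so f = 0.03074.
Darcy-Weisbach: ΔP = f(L/D)(ρV²/2) = 0.03074·(1644/0.0583)·(876.3·0.7035²/2) = 0.03074·2.82e+04·216.9 = 1.88e+05 Pa.
Pumping power P = QΔP = 0.001878·1.88e+05 = 352.98 W = 353.0 W.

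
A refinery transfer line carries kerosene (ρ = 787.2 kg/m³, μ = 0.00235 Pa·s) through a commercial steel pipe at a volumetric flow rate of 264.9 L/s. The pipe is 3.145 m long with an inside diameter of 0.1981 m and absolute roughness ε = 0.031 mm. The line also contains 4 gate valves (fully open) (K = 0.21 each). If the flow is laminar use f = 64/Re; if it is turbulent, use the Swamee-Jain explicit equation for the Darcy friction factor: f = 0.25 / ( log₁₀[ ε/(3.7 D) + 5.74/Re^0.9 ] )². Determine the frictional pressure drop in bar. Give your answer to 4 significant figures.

ΔP ≈ 0.3130 bar

Q = 264.9 L/s = 264.9/1000 = 0.2649 m³/s.
Cross-sectional area A = πD²/4 = π(0.1981)²/4 = 0.03082 m²; mean velocity V = Q/A = 0.2649/0.03082 = 8.595 m/s.
Reynolds number Re = ρVD/μ = 787.2 · 8.595 · 0.1981 / 0.00235 = 5.703e+05.
Re > 4000 → turbulent. Relative roughness ε/D = 3.1e-05/0.1981 = 0.000156. Swamee-Jain: f = 0.25/(log₁₀[0.000156/3.7 + 5.74/5.703e+05^0.9])² = 0.25/(log₁₀[4.23e-05 + 3.79e-05])² = 0.25/(-4.096)² = 0.0149.
Total minor-loss coefficient ΣK = 4·0.21 = 0.84.
ΔP = [f·L/D + ΣK]·(ρV²/2) = [0.0149·3.145/0.1981 + 0.84]·(787.2·8.595²/2) = [0.2366 + 0.84]·2.907e+04 = 3.13e+04 Pa.
ΔP = 3.13e+04 Pa = 0.3130 bar.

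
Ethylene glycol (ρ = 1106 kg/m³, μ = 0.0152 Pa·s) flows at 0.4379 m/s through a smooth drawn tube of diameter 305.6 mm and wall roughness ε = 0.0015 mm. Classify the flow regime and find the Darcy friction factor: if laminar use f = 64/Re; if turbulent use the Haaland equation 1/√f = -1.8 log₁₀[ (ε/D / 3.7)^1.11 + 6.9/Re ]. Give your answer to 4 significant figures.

Re = ρVD/μ = 1106·0.4379·0.3056/0.0152 = 9737.
Re > 4000 → turbulent. ε/D = 1.5e-06/0.3056 = 4.91e-06; Haaland: 1/√f = -1.8 log₁₀[2.99e-07 + 0.000709] = 5.669, so f = 0.03112.

f ≈ 0.03112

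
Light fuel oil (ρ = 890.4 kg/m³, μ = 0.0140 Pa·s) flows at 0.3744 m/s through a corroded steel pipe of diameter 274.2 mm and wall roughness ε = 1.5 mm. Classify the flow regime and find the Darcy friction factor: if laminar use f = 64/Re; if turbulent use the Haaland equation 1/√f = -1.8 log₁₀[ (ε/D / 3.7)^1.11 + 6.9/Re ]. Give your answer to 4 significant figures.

Re = ρVD/μ = 890.4·0.3744·0.2742/0.014 = 6529.
Re > 4000 → turbulent. ε/D = 0.0015/0.2742 = 0.00547; Haaland: 1/√f = -1.8 log₁₀[0.000722 + 0.00106] = 4.95, so f = 0.04082.

f ≈ 0.04082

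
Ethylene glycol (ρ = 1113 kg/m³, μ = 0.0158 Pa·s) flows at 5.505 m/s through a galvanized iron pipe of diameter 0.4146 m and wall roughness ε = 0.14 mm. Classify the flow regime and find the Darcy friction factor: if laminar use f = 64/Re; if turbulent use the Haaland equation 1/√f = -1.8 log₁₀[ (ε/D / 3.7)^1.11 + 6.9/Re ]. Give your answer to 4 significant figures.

f ≈ 0.01818

Re = ρVD/μ = 1113·5.505·0.4146/0.0158 = 1.608e+05.
Re > 4000 → turbulent. ε/D = 0.00014/0.4146 = 0.000338; Haaland: 1/√f = -1.8 log₁₀[3.28e-05 + 4.29e-05] = 7.417, so f = 0.01818.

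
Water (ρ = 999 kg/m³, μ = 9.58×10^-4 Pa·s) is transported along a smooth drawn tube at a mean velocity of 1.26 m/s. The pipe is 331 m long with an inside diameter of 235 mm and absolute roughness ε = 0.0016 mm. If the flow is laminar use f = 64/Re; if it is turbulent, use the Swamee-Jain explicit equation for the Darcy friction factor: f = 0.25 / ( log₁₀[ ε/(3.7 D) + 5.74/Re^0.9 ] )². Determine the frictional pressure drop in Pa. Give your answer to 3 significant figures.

Reynolds number Re = ρVD/μ = 999 · 1.26 · 0.235 / 0.000958 = 3.088e+05.
Re > 4000 → turbulent. Relative roughness ε/D = 1.6e-06/0.235 = 6.81e-06. Swamee-Jain: f = 0.25/(log₁₀[6.81e-06/3.7 + 5.74/3.088e+05^0.9])² = 0.25/(log₁₀[1.84e-06 + 6.58e-05])² = 0.25/(-4.17)² = 0.01438.
Darcy-Weisbach: ΔP = f(L/D)(ρV²/2) = 0.01438·(331/0.235)·(999·1.26²/2) = 0.01438·1409·793 = 1.606e+04 Pa.

ΔP ≈ 16100 Pa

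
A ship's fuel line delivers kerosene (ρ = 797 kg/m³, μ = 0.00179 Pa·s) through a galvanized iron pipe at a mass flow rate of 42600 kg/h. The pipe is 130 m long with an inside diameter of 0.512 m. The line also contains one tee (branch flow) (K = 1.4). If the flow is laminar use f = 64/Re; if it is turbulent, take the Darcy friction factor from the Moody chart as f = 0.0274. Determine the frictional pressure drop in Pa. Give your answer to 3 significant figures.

ṁ = 42600 kg/h = 42600/3600 = 11.83 kg/s.
A = πD²/4 = π(0.512)²/4 = 0.2059 m²; mean velocity V = ṁ/(ρA) = 11.83/(797 · 0.2059) = 0.07211 m/s.
Reynolds number Re = ρVD/μ = 797 · 0.07211 · 0.512 / 0.00179 = 1.644e+04.
Re > 4000 → turbulent; use the Moody-chart value f = 0.0274.
Total minor-loss coefficient ΣK = 1·1.4 = 1.4.
ΔP = [f·L/D + ΣK]·(ρV²/2) = [0.0274·130/0.512 + 1.4]·(797·0.07211²/2) = [6.957 + 1.4]·2.072 = 17.32 Pa.

ΔP ≈ 17.3 Pa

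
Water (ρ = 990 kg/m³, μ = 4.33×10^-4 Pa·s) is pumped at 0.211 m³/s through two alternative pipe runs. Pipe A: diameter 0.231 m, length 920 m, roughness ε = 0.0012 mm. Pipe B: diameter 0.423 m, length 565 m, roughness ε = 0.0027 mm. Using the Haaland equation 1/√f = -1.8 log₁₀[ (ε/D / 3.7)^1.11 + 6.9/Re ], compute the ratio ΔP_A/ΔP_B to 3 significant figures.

Pipe A: V = Q/A = 0.211/0.04191 = 5.035 m/s; Re = 2.659e+06; ε/D = 5.19e-06; Haaland → f = 0.01007; ΔP_A = f(L/D)(ρV²/2) = 5.033e+05 Pa.
Pipe B: V = Q/A = 0.211/0.1405 = 1.501 m/s; Re = 1.452e+06; ε/D = 6.38e-06; Haaland → f = 0.01104; ΔP_B = f(L/D)(ρV²/2) = 1.645e+04 Pa.
ΔP_A/ΔP_B = 5.033e+05/1.645e+04 = 30.6.

ΔP_A/ΔP_B ≈ 30.6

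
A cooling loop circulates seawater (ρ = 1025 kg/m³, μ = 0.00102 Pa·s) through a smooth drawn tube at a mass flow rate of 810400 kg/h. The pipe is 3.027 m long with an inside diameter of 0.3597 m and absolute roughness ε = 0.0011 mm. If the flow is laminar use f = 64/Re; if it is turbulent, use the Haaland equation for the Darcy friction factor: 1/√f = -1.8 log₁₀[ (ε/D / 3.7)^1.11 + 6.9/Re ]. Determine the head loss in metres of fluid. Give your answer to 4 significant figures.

h_f ≈ 0.02429 m

ṁ = 810400 kg/h = 810400/3600 = 225.1 kg/s.
A = πD²/4 = π(0.3597)²/4 = 0.1016 m²; mean velocity V = ṁ/(ρA) = 225.1/(1025 · 0.1016) = 2.161 m/s.
Reynolds number Re = ρVD/μ = 1025 · 2.161 · 0.3597 / 0.00102 = 7.812e+05.
Re > 4000 → turbulent. Relative roughness ε/D = 1.1e-06/0.3597 = 3.06e-06. Haaland: 1/√f = -1.8 log₁₀[(3.06e-06/3.7)^1.11 + 6.9/7.812e+05] = -1.8 log₁₀[1.77e-07 + 8.83e-06] = 9.082, so f = 0.01212.
Darcy-Weisbach: ΔP = f(L/D)(ρV²/2) = 0.01212·(3.027/0.3597)·(1025·2.161²/2) = 0.01212·8.415·2394 = 244.3 Pa.
Head loss h_f = ΔP/(ρg) = 244.3/(1025·9.81) = 0.02429 m.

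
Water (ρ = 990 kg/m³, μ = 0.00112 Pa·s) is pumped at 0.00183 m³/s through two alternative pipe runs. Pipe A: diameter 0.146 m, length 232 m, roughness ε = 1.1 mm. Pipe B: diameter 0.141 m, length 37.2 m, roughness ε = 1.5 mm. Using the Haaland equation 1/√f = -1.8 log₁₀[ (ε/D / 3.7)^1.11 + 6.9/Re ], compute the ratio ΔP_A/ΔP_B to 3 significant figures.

ΔP_A/ΔP_B ≈ 4.82

Pipe A: V = Q/A = 0.00183/0.01674 = 0.1093 m/s; Re = 1.411e+04; ε/D = 0.00753; Haaland → f = 0.03885; ΔP_A = f(L/D)(ρV²/2) = 365.2 Pa.
Pipe B: V = Q/A = 0.00183/0.01561 = 0.1172 m/s; Re = 1.461e+04; ε/D = 0.0106; Haaland → f = 0.04225; ΔP_B = f(L/D)(ρV²/2) = 75.79 Pa.
ΔP_A/ΔP_B = 365.2/75.79 = 4.82.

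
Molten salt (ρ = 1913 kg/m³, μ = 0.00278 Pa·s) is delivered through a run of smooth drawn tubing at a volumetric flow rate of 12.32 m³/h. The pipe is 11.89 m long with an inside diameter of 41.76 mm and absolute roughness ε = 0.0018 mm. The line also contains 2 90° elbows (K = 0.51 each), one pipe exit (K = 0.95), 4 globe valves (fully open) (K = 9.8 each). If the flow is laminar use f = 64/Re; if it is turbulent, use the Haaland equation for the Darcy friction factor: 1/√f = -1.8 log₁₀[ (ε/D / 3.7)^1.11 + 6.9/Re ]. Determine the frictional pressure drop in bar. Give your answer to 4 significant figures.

Q = 12.32 m³/h = 12.32/3600 = 0.003422 m³/s.
Cross-sectional area A = πD²/4 = π(0.04176)²/4 = 0.00137 m²; mean velocity V = Q/A = 0.003422/0.00137 = 2.499 m/s.
Reynolds number Re = ρVD/μ = 1913 · 2.499 · 0.04176 / 0.00278 = 7.18e+04.
Re > 4000 → turbulent. Relative roughness ε/D = 1.8e-06/0.04176 = 4.31e-05. Haaland: 1/√f = -1.8 log₁₀[(4.31e-05/3.7)^1.11 + 6.9/7.18e+04] = -1.8 log₁₀[3.34e-06 + 9.61e-05] = 7.204, so f = 0.01927.
Total minor-loss coefficient ΣK = 2·0.51 + 1·0.95 + 4·9.8 = 41.2.
ΔP = [f·L/D + ΣK]·(ρV²/2) = [0.01927·11.89/0.04176 + 41.2]·(1913·2.499²/2) = [5.486 + 41.2]·5971 = 2.786e+05 Pa.
ΔP = 2.786e+05 Pa = 2.786 bar.

ΔP ≈ 2.786 bar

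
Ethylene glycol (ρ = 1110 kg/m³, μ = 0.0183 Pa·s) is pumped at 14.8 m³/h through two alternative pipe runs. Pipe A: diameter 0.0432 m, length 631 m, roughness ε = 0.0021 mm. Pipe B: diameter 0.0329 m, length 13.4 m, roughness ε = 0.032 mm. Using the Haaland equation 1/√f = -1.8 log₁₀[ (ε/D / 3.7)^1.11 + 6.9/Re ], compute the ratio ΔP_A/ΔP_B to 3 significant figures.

Pipe A: V = Q/A = 0.004111/0.001466 = 2.805 m/s; Re = 7349; ε/D = 4.86e-05; Haaland → f = 0.03371; ΔP_A = f(L/D)(ρV²/2) = 2.15e+06 Pa.
Pipe B: V = Q/A = 0.004111/0.0008501 = 4.836 m/s; Re = 9650; ε/D = 0.000973; Haaland → f = 0.03242; ΔP_B = f(L/D)(ρV²/2) = 1.714e+05 Pa.
ΔP_A/ΔP_B = 2.15e+06/1.714e+05 = 12.5.

ΔP_A/ΔP_B ≈ 12.5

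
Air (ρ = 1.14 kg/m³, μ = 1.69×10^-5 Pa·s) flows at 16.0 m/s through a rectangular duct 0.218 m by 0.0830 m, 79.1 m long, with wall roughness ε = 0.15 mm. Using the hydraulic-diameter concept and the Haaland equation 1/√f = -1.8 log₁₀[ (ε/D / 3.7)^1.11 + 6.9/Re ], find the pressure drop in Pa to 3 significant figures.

Hydraulic diameter D_h = 4A/P = 4·(0.218·0.083)/(2·(0.218+0.083)) = 0.07238/0.602 = 0.1202 m.
Re = ρVD_h/μ = 1.14·16·0.1202/1.69e-05 = 1.298e+05.
ε/D_h = 0.00015/0.1202 = 0.00125; Haaland gives 1/√f = -1.8 log₁₀[0.00014+5.32e-05] = 6.686, so f = 0.02237.
ΔP = f(L/D_h)(ρV²/2) = 0.02237·79.1/0.1202·145.9 = 2148 Pa.

ΔP ≈ 2150 Pa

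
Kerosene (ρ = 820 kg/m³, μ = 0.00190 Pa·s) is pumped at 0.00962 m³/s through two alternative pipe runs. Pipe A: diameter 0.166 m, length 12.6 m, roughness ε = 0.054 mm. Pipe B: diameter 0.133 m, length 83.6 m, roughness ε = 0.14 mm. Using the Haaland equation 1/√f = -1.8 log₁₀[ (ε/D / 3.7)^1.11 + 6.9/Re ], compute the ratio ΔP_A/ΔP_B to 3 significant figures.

ΔP_A/ΔP_B ≈ 0.0479

Pipe A: V = Q/A = 0.00962/0.02164 = 0.4445 m/s; Re = 3.184e+04; ε/D = 0.000325; Haaland → f = 0.02375; ΔP_A = f(L/D)(ρV²/2) = 146 Pa.
Pipe B: V = Q/A = 0.00962/0.01389 = 0.6924 m/s; Re = 3.975e+04; ε/D = 0.00105; Haaland → f = 0.02465; ΔP_B = f(L/D)(ρV²/2) = 3046 Pa.
ΔP_A/ΔP_B = 146/3046 = 0.0479.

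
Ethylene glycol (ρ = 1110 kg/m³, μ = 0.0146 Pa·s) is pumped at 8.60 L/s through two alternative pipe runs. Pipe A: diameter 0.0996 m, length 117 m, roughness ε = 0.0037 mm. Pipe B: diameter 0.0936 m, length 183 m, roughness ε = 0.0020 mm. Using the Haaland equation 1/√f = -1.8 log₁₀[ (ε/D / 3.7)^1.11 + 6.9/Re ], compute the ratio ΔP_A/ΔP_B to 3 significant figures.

Pipe A: V = Q/A = 0.0086/0.007791 = 1.104 m/s; Re = 8358; ε/D = 3.71e-05; Haaland → f = 0.0325; ΔP_A = f(L/D)(ρV²/2) = 2.581e+04 Pa.
Pipe B: V = Q/A = 0.0086/0.006881 = 1.25 m/s; Re = 8894; ε/D = 2.14e-05; Haaland → f = 0.03192; ΔP_B = f(L/D)(ρV²/2) = 5.411e+04 Pa.
ΔP_A/ΔP_B = 2.581e+04/5.411e+04 = 0.477.

ΔP_A/ΔP_B ≈ 0.477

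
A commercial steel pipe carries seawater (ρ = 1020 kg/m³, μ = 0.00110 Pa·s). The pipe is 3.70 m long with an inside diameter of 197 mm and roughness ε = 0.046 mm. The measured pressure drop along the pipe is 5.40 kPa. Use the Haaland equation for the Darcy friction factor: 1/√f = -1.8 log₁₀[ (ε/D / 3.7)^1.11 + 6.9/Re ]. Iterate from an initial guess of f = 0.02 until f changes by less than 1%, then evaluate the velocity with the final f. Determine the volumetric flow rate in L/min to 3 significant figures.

Rearranging Darcy-Weisbach: V = √(2·ΔP·D/(f·L·ρ)). With ε/D = 4.6e-05/0.197 = 0.000234, iterate starting from f = 0.02:
  f = 0.02 → V = √(2·5400·0.197/(0.02·3.7·1020)) = 5.309 m/s; Re = ρVD/μ = 9.698e+05; f → 0.01498
  f = 0.01498 → V = 6.135 m/s; Re = 1.121e+06; f → 0.01488
Converged (Δf/f < 1%). With the final f = 0.01488: V = √(2·5400·0.197/(0.01488·3.7·1020)) = 6.154 m/s.
Q = V·A = 6.154·(π/4·0.197²) = 0.1876 m³/s = 11300 L/min.

Q ≈ 11300 L/min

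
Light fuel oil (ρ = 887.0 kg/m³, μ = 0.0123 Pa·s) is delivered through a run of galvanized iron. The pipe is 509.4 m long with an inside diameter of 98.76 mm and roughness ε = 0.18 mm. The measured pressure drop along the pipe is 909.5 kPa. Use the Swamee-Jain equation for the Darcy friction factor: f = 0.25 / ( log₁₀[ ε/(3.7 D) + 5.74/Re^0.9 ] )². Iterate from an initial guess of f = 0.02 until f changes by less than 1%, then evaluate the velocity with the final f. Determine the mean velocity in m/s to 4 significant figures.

Rearranging Darcy-Weisbach: V = √(2·ΔP·D/(f·L·ρ)). With ε/D = 0.00018/0.09876 = 0.00182, iterate starting from f = 0.02:
  f = 0.02 → V = √(2·9.095e+05·0.09876/(0.02·509.4·887)) = 4.459 m/s; Re = ρVD/μ = 3.175e+04; f → 0.0278
  f = 0.0278 → V = 3.782 m/s; Re = 2.694e+04; f → 0.02844
  f = 0.02844 → V = 3.739 m/s; Re = 2.663e+04; f → 0.02848
Converged (Δf/f < 1%). With the final f = 0.02848: V = √(2·9.095e+05·0.09876/(0.02848·509.4·887)) = 3.736 m/s.

V ≈ 3.736 m/s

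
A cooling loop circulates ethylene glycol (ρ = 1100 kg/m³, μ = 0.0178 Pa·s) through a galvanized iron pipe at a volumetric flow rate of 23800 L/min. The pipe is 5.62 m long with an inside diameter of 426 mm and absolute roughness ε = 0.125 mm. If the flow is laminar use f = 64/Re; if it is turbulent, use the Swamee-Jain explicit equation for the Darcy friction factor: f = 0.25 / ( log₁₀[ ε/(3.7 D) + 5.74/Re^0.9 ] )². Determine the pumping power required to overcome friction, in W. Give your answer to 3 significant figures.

Q = 23800 L/min = 23800/60000 = 0.3967 m³/s.
Cross-sectional area A = πD²/4 = π(0.426)²/4 = 0.1425 m²; mean velocity V = Q/A = 0.3967/0.1425 = 2.783 m/s.
Reynolds number Re = ρVD/μ = 1100 · 2.783 · 0.426 / 0.0178 = 7.327e+04.
Re > 4000 → turbulent. Relative roughness ε/D = 0.000125/0.426 = 0.000293. Swamee-Jain: f = 0.25/(log₁₀[0.000293/3.7 + 5.74/7.327e+04^0.9])² = 0.25/(log₁₀[7.93e-05 + 0.00024])² = 0.25/(-3.496)² = 0.02046.
Darcy-Weisbach: ΔP = f(L/D)(ρV²/2) = 0.02046·(5.62/0.426)·(1100·2.783²/2) = 0.02046·13.19·4260 = 1150 Pa.
Pumping power P = QΔP = 0.3967·1150 = 456.1 W = 456 W.

P ≈ 456 W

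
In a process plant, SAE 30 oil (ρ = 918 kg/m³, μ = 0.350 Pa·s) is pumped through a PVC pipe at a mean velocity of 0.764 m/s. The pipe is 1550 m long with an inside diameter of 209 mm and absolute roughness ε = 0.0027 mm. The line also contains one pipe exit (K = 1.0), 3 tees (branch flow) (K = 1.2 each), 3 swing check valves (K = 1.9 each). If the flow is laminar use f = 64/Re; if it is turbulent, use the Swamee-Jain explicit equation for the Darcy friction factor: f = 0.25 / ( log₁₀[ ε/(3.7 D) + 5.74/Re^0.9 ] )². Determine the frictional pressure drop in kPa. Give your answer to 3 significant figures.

ΔP ≈ 306 kPa

Reynolds number Re = ρVD/μ = 918 · 0.764 · 0.209 / 0.35 = 418.8.
Re < 2300 → laminar flow, so f = 64/Re = 64/418.8 = 0.1528 (the turbulent correlation is not needed).
Total minor-loss coefficient ΣK = 1·1 + 3·1.2 + 3·1.9 = 10.3.
ΔP = [f·L/D + ΣK]·(ρV²/2) = [0.1528·1550/0.209 + 10.3]·(918·0.764²/2) = [1133 + 10.3]·267.9 = 3.064e+05 Pa.
ΔP = 3.064e+05 Pa = 306 kPa.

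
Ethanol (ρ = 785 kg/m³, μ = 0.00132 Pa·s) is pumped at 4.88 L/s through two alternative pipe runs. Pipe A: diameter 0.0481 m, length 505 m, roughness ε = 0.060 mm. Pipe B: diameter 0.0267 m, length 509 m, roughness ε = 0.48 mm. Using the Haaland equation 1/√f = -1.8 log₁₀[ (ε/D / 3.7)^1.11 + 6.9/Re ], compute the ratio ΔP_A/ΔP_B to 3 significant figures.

ΔP_A/ΔP_B ≈ 0.0259

Pipe A: V = Q/A = 0.00488/0.001817 = 2.686 m/s; Re = 7.682e+04; ε/D = 0.00125; Haaland → f = 0.02331; ΔP_A = f(L/D)(ρV²/2) = 6.928e+05 Pa.
Pipe B: V = Q/A = 0.00488/0.0005599 = 8.716 m/s; Re = 1.384e+05; ε/D = 0.018; Haaland → f = 0.04709; ΔP_B = f(L/D)(ρV²/2) = 2.677e+07 Pa.
ΔP_A/ΔP_B = 6.928e+05/2.677e+07 = 0.0259.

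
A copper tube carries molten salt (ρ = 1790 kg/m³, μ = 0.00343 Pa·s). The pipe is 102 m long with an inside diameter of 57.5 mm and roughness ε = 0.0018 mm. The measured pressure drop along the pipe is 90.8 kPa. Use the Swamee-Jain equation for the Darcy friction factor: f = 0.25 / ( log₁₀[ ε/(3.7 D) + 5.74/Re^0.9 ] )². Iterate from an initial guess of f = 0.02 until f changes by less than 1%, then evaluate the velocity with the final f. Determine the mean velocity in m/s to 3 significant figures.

V ≈ 1.65 m/s

Rearranging Darcy-Weisbach: V = √(2·ΔP·D/(f·L·ρ)). With ε/D = 1.8e-06/0.0575 = 3.13e-05, iterate starting from f = 0.02:
  f = 0.02 → V = √(2·9.08e+04·0.0575/(0.02·102·1790)) = 1.691 m/s; Re = ρVD/μ = 5.074e+04; f → 0.02082
  f = 0.02082 → V = 1.657 m/s; Re = 4.973e+04; f → 0.02091
Converged (Δf/f < 1%). With the final f = 0.02091: V = √(2·9.08e+04·0.0575/(0.02091·102·1790)) = 1.654 m/s.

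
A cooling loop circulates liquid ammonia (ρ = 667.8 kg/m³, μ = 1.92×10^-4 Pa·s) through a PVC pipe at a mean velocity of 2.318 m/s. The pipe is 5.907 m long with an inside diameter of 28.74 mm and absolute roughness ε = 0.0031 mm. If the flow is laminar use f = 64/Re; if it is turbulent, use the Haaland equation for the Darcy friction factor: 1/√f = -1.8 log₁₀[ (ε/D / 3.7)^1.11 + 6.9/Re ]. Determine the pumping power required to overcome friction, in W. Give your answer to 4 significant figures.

P ≈ 8.805 W

Reynolds number Re = ρVD/μ = 667.8 · 2.318 · 0.02874 / 0.000192 = 2.317e+05.
Re > 4000 → turbulent. Relative roughness ε/D = 3.1e-06/0.02874 = 0.000108. Haaland: 1/√f = -1.8 log₁₀[(0.000108/3.7)^1.11 + 6.9/2.317e+05] = -1.8 log₁₀[9.24e-06 + 2.98e-05] = 7.936, so f = 0.01588.
Darcy-Weisbach: ΔP = f(L/D)(ρV²/2) = 0.01588·(5.907/0.02874)·(667.8·2.318²/2) = 0.01588·205.5·1794 = 5855 Pa.
Q = V·A = 2.318·0.0006487 = 0.001504 m³/s.
Pumping power P = QΔP = 0.001504·5855 = 8.8051 W = 8.805 W.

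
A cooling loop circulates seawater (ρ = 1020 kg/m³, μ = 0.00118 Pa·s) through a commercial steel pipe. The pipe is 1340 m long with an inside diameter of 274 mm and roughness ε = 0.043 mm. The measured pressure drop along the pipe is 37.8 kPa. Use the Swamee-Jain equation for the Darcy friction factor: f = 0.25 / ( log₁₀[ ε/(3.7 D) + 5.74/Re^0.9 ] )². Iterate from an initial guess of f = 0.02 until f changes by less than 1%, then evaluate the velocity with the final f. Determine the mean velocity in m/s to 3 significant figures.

V ≈ 0.957 m/s

Rearranging Darcy-Weisbach: V = √(2·ΔP·D/(f·L·ρ)). With ε/D = 4.3e-05/0.274 = 0.000157, iterate starting from f = 0.02:
  f = 0.02 → V = √(2·3.78e+04·0.274/(0.02·1340·1020)) = 0.8705 m/s; Re = ρVD/μ = 2.062e+05; f → 0.01675
  f = 0.01675 → V = 0.9511 m/s; Re = 2.253e+05; f → 0.01655
  f = 0.01655 → V = 0.957 m/s; Re = 2.267e+05; f → 0.01654
Converged (Δf/f < 1%). With the final f = 0.01654: V = √(2·3.78e+04·0.274/(0.01654·1340·1020)) = 0.9574 m/s.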